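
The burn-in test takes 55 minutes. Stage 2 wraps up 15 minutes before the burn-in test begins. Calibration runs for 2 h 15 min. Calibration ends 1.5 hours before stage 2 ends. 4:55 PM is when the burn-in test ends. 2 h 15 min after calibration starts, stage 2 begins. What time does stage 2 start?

The burn-in test starts at 4:55 PM − 55 min = 4:00 PM.
Stage 2 ends at 4:00 PM − 15 min = 3:45 PM.
Calibration ends at 3:45 PM − 90 min = 2:15 PM.
Calibration starts at 2:15 PM − 135 min = 12:00 PM.
Stage 2 starts at 12:00 PM + 135 min = 2:15 PM.

2:15 PM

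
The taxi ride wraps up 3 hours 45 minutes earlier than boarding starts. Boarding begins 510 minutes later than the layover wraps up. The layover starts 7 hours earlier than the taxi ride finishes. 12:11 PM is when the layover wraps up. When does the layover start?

9:56 AM

Boarding starts at 12:11 PM + 510 min = 8:41 PM.
The taxi ride ends at 8:41 PM − 225 min = 4:56 PM.
The layover starts at 4:56 PM − 420 min = 9:56 AM.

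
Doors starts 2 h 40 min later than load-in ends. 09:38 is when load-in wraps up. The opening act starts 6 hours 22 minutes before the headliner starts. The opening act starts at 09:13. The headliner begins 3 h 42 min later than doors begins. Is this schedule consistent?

No

Doors starts at 09:38 + 160 min = 12:18.
The headliner starts at 12:18 + 222 min = 16:00.
The opening act starts at 16:00 − 382 min = 09:38.
But the opening act is also said to start at 09:13 — a 25-minute conflict.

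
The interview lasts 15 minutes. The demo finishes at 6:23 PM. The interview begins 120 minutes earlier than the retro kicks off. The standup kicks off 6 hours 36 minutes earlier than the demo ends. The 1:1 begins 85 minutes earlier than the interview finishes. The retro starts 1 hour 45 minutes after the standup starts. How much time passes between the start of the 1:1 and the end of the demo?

481 minutes

The standup starts at 6:23 PM − 396 min = 11:47 AM.
The retro starts at 11:47 AM + 105 min = 1:32 PM.
The interview starts at 1:32 PM − 120 min = 11:32 AM.
The interview ends at 11:32 AM + 15 min = 11:47 AM.
The 1:1 starts at 11:47 AM − 85 min = 10:22 AM.
From 10:22 AM to 6:23 PM is 481 minutes.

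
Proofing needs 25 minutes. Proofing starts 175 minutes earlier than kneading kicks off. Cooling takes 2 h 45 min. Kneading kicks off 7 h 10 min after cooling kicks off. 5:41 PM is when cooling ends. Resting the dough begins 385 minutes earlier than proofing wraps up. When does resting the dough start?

1:11 PM

Cooling starts at 5:41 PM − 165 min = 2:56 PM.
Kneading starts at 2:56 PM + 430 min = 10:06 PM.
Proofing starts at 10:06 PM − 175 min = 7:11 PM.
Proofing ends at 7:11 PM + 25 min = 7:36 PM.
Resting the dough starts at 7:36 PM − 385 min = 1:11 PM.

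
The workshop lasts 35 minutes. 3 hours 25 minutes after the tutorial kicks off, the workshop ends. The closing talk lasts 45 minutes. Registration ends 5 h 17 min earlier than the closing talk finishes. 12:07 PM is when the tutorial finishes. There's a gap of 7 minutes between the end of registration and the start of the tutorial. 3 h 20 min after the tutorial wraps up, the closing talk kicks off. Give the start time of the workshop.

1:52 PM

The closing talk starts at 12:07 PM + 200 min = 3:27 PM.
The closing talk ends at 3:27 PM + 45 min = 4:12 PM.
Registration ends at 4:12 PM − 317 min = 10:55 AM.
The tutorial starts at 10:55 AM + 7 min = 11:02 AM.
The workshop ends at 11:02 AM + 205 min = 2:27 PM.
The workshop starts at 2:27 PM − 35 min = 1:52 PM.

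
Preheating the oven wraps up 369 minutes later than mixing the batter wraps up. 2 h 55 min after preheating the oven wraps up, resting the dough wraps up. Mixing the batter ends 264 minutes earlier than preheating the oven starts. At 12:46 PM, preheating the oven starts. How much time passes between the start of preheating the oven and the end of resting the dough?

Mixing the batter ends at 12:46 PM − 264 min = 8:22 AM.
Preheating the oven ends at 8:22 AM + 369 min = 2:31 PM.
Resting the dough ends at 2:31 PM + 175 min = 5:26 PM.
From 12:46 PM to 5:26 PM is 4 h 40 min.

4 h 40 min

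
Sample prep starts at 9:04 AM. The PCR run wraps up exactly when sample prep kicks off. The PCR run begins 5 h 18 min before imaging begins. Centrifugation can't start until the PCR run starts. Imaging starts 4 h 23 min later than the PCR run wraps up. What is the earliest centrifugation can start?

The PCR run ends at 9:04 AM.
Imaging starts at 9:04 AM + 263 min = 1:27 PM.
The PCR run starts at 1:27 PM − 318 min = 8:09 AM.
Centrifugation is bounded by the PCR run, so the earliest it can start is 8:09 AM.

8:09 AM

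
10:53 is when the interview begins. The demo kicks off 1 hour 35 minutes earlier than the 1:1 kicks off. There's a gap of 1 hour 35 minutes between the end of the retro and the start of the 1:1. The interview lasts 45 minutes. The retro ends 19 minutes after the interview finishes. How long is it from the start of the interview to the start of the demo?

64 minutes

The interview ends at 10:53 + 45 min = 11:38.
The retro ends at 11:38 + 19 min = 11:57.
The 1:1 starts at 11:57 + 95 min = 13:32.
The demo starts at 13:32 − 95 min = 11:57.
From 10:53 to 11:57 is 64 minutes.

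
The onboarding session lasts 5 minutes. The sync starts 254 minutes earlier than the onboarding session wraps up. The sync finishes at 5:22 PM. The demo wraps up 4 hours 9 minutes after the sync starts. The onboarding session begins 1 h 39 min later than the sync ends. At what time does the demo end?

The onboarding session starts at 5:22 PM + 99 min = 7:01 PM.
The onboarding session ends at 7:01 PM + 5 min = 7:06 PM.
The sync starts at 7:06 PM − 254 min = 2:52 PM.
The demo ends at 2:52 PM + 249 min = 7:01 PM.

7:01 PM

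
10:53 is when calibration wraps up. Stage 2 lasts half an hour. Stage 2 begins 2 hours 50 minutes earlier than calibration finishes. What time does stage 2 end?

Stage 2 starts at 10:53 − 170 min = 08:03.
Stage 2 ends at 08:03 + 30 min = 08:33.

08:33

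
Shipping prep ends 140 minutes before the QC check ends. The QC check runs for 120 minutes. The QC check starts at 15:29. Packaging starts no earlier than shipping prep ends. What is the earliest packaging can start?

The QC check ends at 15:29 + 120 min = 17:29.
Shipping prep ends at 17:29 − 140 min = 15:09.
Packaging is bounded by shipping prep, so the earliest it can start is 15:09.

15:09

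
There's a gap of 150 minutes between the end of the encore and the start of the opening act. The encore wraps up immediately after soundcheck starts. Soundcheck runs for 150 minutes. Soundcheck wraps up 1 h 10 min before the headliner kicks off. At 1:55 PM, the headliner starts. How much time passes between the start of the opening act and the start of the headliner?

Soundcheck ends at 1:55 PM − 70 min = 12:45 PM.
Soundcheck starts at 12:45 PM − 150 min = 10:15 AM.
So the encore ends at 10:15 AM.
The opening act starts at 10:15 AM + 150 min = 12:45 PM.
From 12:45 PM to 1:55 PM is 1 hour 10 minutes.

1 hour 10 minutes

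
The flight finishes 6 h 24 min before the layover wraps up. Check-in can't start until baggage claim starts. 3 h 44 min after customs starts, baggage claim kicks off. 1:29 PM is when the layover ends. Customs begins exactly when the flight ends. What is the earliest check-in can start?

The flight ends at 1:29 PM − 384 min = 7:05 AM.
So customs starts at 7:05 AM.
Baggage claim starts at 7:05 AM + 224 min = 10:49 AM.
Check-in is bounded by baggage claim, so the earliest it can start is 10:49 AM.

10:49 AM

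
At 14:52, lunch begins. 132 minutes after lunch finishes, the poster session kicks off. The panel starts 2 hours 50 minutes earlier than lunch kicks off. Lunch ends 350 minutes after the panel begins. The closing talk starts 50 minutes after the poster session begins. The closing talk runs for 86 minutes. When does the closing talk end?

22:20

The panel starts at 14:52 − 170 min = 12:02.
Lunch ends at 12:02 + 350 min = 17:52.
The poster session starts at 17:52 + 132 min = 20:04.
The closing talk starts at 20:04 + 50 min = 20:54.
The closing talk ends at 20:54 + 86 min = 22:20.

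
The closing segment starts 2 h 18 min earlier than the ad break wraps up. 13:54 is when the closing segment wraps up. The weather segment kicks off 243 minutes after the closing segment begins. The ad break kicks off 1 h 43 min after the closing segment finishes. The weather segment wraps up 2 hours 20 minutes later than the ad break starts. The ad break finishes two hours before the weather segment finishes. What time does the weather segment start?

17:42

The ad break starts at 13:54 + 103 min = 15:37.
The weather segment ends at 15:37 + 140 min = 17:57.
The ad break ends at 17:57 − 120 min = 15:57.
The closing segment starts at 15:57 − 138 min = 13:39.
The weather segment starts at 13:39 + 243 min = 17:42.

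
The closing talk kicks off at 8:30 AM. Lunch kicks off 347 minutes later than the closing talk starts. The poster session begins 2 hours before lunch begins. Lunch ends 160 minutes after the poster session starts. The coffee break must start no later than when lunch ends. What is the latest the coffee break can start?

2:57 PM

Lunch starts at 8:30 AM + 347 min = 2:17 PM.
The poster session starts at 2:17 PM − 120 min = 12:17 PM.
Lunch ends at 12:17 PM + 160 min = 2:57 PM.
The coffee break is bounded by lunch, so the latest it can start is 2:57 PM.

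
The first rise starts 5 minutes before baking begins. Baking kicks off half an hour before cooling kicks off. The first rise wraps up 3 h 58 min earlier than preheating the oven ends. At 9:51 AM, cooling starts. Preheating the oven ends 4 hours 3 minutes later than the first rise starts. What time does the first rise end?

Baking starts at 9:51 AM − 30 min = 9:21 AM.
The first rise starts at 9:21 AM − 5 min = 9:16 AM.
Preheating the oven ends at 9:16 AM + 243 min = 1:19 PM.
The first rise ends at 1:19 PM − 238 min = 9:21 AM.

9:21 AM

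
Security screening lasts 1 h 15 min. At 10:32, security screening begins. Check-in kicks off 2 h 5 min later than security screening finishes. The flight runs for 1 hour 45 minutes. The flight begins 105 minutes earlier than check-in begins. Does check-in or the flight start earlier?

Security screening ends at 10:32 + 75 min = 11:47.
Check-in starts at 11:47 + 125 min = 13:52.
The flight starts at 13:52 − 105 min = 12:07.
Check-in starts at 13:52 and the flight starts at 12:07, so the flight is first.

the flight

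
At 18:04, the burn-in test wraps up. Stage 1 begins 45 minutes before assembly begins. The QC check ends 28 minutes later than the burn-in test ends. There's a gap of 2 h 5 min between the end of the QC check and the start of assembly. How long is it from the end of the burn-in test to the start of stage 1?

1 hour 48 minutes

The QC check ends at 18:04 + 28 min = 18:32.
Assembly starts at 18:32 + 125 min = 20:37.
Stage 1 starts at 20:37 − 45 min = 19:52.
From 18:04 to 19:52 is 1 hour 48 minutes.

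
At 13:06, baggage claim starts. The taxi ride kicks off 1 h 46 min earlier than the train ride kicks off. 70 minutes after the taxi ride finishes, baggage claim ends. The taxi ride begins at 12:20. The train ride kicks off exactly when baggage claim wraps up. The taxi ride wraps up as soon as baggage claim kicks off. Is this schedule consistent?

The taxi ride ends at 13:06.
Baggage claim ends at 13:06 + 70 min = 14:16.
So the train ride starts at 14:16.
The taxi ride starts at 14:16 − 106 min = 12:30.
But the taxi ride is also said to start at 12:20 — a 10-minute conflict.

No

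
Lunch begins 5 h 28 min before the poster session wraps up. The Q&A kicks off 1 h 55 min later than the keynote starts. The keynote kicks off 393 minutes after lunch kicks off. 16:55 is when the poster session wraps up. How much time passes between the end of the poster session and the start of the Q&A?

Lunch starts at 16:55 − 328 min = 11:27.
The keynote starts at 11:27 + 393 min = 18:00.
The Q&A starts at 18:00 + 115 min = 19:55.
From 16:55 to 19:55 is 3 hours.

3 hours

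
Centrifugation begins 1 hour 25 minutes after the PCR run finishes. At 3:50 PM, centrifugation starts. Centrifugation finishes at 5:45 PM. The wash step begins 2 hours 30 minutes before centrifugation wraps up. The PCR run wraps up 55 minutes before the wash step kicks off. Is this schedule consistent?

No

The wash step starts at 5:45 PM − 150 min = 3:15 PM.
The PCR run ends at 3:15 PM − 55 min = 2:20 PM.
Centrifugation starts at 2:20 PM + 85 min = 3:45 PM.
But centrifugation is also said to start at 3:50 PM — a 5-minute conflict.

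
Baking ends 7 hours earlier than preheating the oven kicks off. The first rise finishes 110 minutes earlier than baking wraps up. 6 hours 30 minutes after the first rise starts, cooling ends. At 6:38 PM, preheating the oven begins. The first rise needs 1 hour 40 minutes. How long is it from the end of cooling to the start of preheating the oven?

Baking ends at 6:38 PM − 420 min = 11:38 AM.
The first rise ends at 11:38 AM − 110 min = 9:48 AM.
The first rise starts at 9:48 AM − 100 min = 8:08 AM.
Cooling ends at 8:08 AM + 390 min = 2:38 PM.
From 2:38 PM to 6:38 PM is 4 hours.

4 hours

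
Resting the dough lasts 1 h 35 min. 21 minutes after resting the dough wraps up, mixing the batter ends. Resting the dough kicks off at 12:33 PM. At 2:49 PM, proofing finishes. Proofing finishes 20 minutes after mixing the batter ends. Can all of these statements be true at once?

Yes

Resting the dough ends at 12:33 PM + 95 min = 2:08 PM.
Mixing the batter ends at 2:08 PM + 21 min = 2:29 PM.
Proofing ends at 2:29 PM + 20 min = 2:49 PM.
That matches the stated 2:49 PM, so the schedule is consistent.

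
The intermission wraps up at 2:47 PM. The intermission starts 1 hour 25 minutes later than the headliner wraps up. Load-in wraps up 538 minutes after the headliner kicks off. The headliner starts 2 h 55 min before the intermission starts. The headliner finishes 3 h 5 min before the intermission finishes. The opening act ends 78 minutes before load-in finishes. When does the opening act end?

5:52 PM

The headliner ends at 2:47 PM − 185 min = 11:42 AM.
The intermission starts at 11:42 AM + 85 min = 1:07 PM.
The headliner starts at 1:07 PM − 175 min = 10:12 AM.
Load-in ends at 10:12 AM + 538 min = 7:10 PM.
The opening act ends at 7:10 PM − 78 min = 5:52 PM.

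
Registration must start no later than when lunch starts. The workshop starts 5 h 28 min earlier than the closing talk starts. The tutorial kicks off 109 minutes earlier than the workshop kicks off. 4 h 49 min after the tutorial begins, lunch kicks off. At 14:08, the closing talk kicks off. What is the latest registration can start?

11:40

The workshop starts at 14:08 − 328 min = 08:40.
The tutorial starts at 08:40 − 109 min = 06:51.
Lunch starts at 06:51 + 289 min = 11:40.
Registration is bounded by lunch, so the latest it can start is 11:40.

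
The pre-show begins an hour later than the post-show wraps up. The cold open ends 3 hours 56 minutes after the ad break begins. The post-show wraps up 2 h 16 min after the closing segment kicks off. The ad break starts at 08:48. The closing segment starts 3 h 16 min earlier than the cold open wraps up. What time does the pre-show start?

The cold open ends at 08:48 + 236 min = 12:44.
The closing segment starts at 12:44 − 196 min = 09:28.
The post-show ends at 09:28 + 136 min = 11:44.
The pre-show starts at 11:44 + 60 min = 12:44.

12:44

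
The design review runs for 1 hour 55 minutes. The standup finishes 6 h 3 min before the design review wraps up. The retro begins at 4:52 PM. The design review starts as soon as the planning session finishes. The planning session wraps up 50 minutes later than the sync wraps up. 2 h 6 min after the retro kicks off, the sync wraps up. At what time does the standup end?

3:40 PM

The sync ends at 4:52 PM + 126 min = 6:58 PM.
The planning session ends at 6:58 PM + 50 min = 7:48 PM.
So the design review starts at 7:48 PM.
The design review ends at 7:48 PM + 115 min = 9:43 PM.
The standup ends at 9:43 PM − 363 min = 3:40 PM.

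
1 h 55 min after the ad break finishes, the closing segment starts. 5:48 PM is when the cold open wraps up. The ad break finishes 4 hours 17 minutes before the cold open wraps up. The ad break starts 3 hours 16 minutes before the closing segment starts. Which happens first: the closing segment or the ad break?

The ad break ends at 5:48 PM − 257 min = 1:31 PM.
The closing segment starts at 1:31 PM + 115 min = 3:26 PM.
The ad break starts at 3:26 PM − 196 min = 12:10 PM.
The closing segment starts at 3:26 PM and the ad break starts at 12:10 PM, so the ad break is first.

the ad break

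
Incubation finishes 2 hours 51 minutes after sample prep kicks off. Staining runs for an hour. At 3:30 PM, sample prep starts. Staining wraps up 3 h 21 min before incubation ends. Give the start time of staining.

Incubation ends at 3:30 PM + 171 min = 6:21 PM.
Staining ends at 6:21 PM − 201 min = 3:00 PM.
Staining starts at 3:00 PM − 60 min = 2:00 PM.

2:00 PM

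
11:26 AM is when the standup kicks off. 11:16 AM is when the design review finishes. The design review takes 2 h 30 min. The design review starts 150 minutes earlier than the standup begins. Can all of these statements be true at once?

The design review starts at 11:26 AM − 150 min = 8:56 AM.
The design review ends at 8:56 AM + 150 min = 11:26 AM.
But the design review is also said to end at 11:16 AM — a 10-minute conflict.

No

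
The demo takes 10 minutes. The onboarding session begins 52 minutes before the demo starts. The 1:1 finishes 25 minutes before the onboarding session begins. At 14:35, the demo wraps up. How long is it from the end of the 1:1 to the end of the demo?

The demo starts at 14:35 − 10 min = 14:25.
The onboarding session starts at 14:25 − 52 min = 13:33.
The 1:1 ends at 13:33 − 25 min = 13:08.
From 13:08 to 14:35 is 1 hour 27 minutes.

1 hour 27 minutes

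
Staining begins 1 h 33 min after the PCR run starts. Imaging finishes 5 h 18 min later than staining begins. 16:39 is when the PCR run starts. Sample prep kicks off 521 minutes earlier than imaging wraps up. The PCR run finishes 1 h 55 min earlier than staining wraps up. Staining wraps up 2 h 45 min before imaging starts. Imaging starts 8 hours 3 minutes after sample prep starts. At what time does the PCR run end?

Staining starts at 16:39 + 93 min = 18:12.
Imaging ends at 18:12 + 318 min = 23:30.
Sample prep starts at 23:30 − 521 min = 14:49.
Imaging starts at 14:49 + 483 min = 22:52.
Staining ends at 22:52 − 165 min = 20:07.
The PCR run ends at 20:07 − 115 min = 18:12.

18:12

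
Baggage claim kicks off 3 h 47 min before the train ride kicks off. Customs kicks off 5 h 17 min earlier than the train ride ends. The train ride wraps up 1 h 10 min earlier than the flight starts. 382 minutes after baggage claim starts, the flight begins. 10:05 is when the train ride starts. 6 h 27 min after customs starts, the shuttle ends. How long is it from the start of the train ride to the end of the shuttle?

Baggage claim starts at 10:05 − 227 min = 06:18.
The flight starts at 06:18 + 382 min = 12:40.
The train ride ends at 12:40 − 70 min = 11:30.
Customs starts at 11:30 − 317 min = 06:13.
The shuttle ends at 06:13 + 387 min = 12:40.
From 10:05 to 12:40 is 2 h 35 min.

2 h 35 min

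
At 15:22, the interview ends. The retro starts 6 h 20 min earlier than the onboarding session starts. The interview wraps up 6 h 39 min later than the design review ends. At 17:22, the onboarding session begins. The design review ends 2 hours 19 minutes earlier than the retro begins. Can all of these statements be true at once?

The retro starts at 17:22 − 380 min = 11:02.
The design review ends at 11:02 − 139 min = 08:43.
The interview ends at 08:43 + 399 min = 15:22.
That matches the stated 15:22, so the schedule is consistent.

Yes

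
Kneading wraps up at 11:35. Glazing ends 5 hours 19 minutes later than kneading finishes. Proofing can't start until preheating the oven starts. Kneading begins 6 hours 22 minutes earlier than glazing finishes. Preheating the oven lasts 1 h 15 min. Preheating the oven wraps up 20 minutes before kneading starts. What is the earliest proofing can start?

Glazing ends at 11:35 + 319 min = 16:54.
Kneading starts at 16:54 − 382 min = 10:32.
Preheating the oven ends at 10:32 − 20 min = 10:12.
Preheating the oven starts at 10:12 − 75 min = 08:57.
Proofing is bounded by preheating the oven, so the earliest it can start is 08:57.

08:57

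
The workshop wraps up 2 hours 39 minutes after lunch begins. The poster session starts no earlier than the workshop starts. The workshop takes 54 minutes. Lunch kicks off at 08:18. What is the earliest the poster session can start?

The workshop ends at 08:18 + 159 min = 10:57.
The workshop starts at 10:57 − 54 min = 10:03.
The poster session is bounded by the workshop, so the earliest it can start is 10:03.

10:03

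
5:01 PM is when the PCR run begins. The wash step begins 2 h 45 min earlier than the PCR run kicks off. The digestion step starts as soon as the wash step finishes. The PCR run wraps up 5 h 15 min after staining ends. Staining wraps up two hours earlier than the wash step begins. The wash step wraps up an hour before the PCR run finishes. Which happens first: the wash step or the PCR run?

the wash step

The wash step starts at 5:01 PM − 165 min = 2:16 PM.
The wash step starts at 2:16 PM and the PCR run starts at 5:01 PM, so the wash step is first.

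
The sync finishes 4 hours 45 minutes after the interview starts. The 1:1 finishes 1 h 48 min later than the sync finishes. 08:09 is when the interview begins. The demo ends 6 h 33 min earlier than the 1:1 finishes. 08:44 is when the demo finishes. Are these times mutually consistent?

The sync ends at 08:09 + 285 min = 12:54.
The 1:1 ends at 12:54 + 108 min = 14:42.
The demo ends at 14:42 − 393 min = 08:09.
But the demo is also said to end at 08:44 — a 35-minute conflict.

No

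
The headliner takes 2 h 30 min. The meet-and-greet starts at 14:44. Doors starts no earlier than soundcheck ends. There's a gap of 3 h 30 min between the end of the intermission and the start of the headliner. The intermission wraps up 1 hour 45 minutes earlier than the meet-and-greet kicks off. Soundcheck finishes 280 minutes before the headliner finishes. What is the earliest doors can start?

14:19

The intermission ends at 14:44 − 105 min = 12:59.
The headliner starts at 12:59 + 210 min = 16:29.
The headliner ends at 16:29 + 150 min = 18:59.
Soundcheck ends at 18:59 − 280 min = 14:19.
Doors is bounded by soundcheck, so the earliest it can start is 14:19.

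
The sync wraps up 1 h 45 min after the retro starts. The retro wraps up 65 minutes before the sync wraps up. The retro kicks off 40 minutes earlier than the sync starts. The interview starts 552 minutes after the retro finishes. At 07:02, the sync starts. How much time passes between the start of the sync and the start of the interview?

The retro starts at 07:02 − 40 min = 06:22.
The sync ends at 06:22 + 105 min = 08:07.
The retro ends at 08:07 − 65 min = 07:02.
The interview starts at 07:02 + 552 min = 16:14.
From 07:02 to 16:14 is 9 h 12 min.

9 h 12 min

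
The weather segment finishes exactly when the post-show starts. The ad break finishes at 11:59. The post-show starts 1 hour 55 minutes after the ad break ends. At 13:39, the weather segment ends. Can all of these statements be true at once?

The post-show starts at 11:59 + 115 min = 13:54.
So the weather segment ends at 13:54.
But the weather segment is also said to end at 13:39 — a 15-minute conflict.

No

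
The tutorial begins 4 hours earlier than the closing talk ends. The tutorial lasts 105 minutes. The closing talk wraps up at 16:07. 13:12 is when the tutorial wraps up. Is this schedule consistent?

The tutorial starts at 16:07 − 240 min = 12:07.
The tutorial ends at 12:07 + 105 min = 13:52.
But the tutorial is also said to end at 13:12 — a 40-minute conflict.

No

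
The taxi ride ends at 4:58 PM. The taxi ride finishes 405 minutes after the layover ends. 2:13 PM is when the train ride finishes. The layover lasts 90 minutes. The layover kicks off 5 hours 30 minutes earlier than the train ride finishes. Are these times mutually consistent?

The layover starts at 2:13 PM − 330 min = 8:43 AM.
The layover ends at 8:43 AM + 90 min = 10:13 AM.
The taxi ride ends at 10:13 AM + 405 min = 4:58 PM.
That matches the stated 4:58 PM, so the schedule is consistent.

Yes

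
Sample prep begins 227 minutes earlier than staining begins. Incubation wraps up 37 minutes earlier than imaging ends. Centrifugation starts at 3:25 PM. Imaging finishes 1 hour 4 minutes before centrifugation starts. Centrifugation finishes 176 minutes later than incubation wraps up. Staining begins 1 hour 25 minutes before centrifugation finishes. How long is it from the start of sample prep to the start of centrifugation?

3 hours 57 minutes

Imaging ends at 3:25 PM − 64 min = 2:21 PM.
Incubation ends at 2:21 PM − 37 min = 1:44 PM.
Centrifugation ends at 1:44 PM + 176 min = 4:40 PM.
Staining starts at 4:40 PM − 85 min = 3:15 PM.
Sample prep starts at 3:15 PM − 227 min = 11:28 AM.
From 11:28 AM to 3:25 PM is 3 hours 57 minutes.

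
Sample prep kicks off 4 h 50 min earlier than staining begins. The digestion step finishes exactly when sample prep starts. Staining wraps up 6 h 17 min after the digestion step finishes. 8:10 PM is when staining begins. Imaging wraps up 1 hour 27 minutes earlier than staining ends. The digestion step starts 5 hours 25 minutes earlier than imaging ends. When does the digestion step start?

Sample prep starts at 8:10 PM − 290 min = 3:20 PM.
So the digestion step ends at 3:20 PM.
Staining ends at 3:20 PM + 377 min = 9:37 PM.
Imaging ends at 9:37 PM − 87 min = 8:10 PM.
The digestion step starts at 8:10 PM − 325 min = 2:45 PM.

2:45 PM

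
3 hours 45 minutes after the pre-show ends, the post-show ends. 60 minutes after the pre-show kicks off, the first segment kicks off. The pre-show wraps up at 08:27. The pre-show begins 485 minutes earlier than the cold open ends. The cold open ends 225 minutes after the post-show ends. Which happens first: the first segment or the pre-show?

the pre-show

The post-show ends at 08:27 + 225 min = 12:12.
The cold open ends at 12:12 + 225 min = 15:57.
The pre-show starts at 15:57 − 485 min = 07:52.
The first segment starts at 07:52 + 60 min = 08:52.
The first segment starts at 08:52 and the pre-show starts at 07:52, so the pre-show is first.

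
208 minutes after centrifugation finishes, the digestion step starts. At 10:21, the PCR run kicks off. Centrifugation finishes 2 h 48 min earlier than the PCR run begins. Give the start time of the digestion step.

11:01

Centrifugation ends at 10:21 − 168 min = 07:33.
The digestion step starts at 07:33 + 208 min = 11:01.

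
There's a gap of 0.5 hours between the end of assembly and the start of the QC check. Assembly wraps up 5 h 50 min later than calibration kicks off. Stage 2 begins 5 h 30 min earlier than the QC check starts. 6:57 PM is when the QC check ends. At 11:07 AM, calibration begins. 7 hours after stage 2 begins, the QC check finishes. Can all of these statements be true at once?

Assembly ends at 11:07 AM + 350 min = 4:57 PM.
The QC check starts at 4:57 PM + 30 min = 5:27 PM.
Stage 2 starts at 5:27 PM − 330 min = 11:57 AM.
The QC check ends at 11:57 AM + 420 min = 6:57 PM.
That matches the stated 6:57 PM, so the schedule is consistent.

Yes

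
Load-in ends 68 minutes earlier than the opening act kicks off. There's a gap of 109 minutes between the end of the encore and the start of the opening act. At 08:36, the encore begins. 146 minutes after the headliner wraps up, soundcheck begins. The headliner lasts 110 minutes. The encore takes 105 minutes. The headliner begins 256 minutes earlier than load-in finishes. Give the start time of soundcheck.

The encore ends at 08:36 + 105 min = 10:21.
The opening act starts at 10:21 + 109 min = 12:10.
Load-in ends at 12:10 − 68 min = 11:02.
The headliner starts at 11:02 − 256 min = 06:46.
The headliner ends at 06:46 + 110 min = 08:36.
Soundcheck starts at 08:36 + 146 min = 11:02.

11:02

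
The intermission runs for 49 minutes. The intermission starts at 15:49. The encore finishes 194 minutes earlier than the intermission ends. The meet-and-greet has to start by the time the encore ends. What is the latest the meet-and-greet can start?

The intermission ends at 15:49 + 49 min = 16:38.
The encore ends at 16:38 − 194 min = 13:24.
The meet-and-greet is bounded by the encore, so the latest it can start is 13:24.

13:24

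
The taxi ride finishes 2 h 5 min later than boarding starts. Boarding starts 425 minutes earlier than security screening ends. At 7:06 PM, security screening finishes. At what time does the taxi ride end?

Boarding starts at 7:06 PM − 425 min = 12:01 PM.
The taxi ride ends at 12:01 PM + 125 min = 2:06 PM.

2:06 PM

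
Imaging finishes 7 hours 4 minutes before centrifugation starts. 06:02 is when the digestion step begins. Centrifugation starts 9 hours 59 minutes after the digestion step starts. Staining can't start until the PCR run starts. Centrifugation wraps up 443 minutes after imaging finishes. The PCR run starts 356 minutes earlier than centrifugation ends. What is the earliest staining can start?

10:24

Centrifugation starts at 06:02 + 599 min = 16:01.
Imaging ends at 16:01 − 424 min = 08:57.
Centrifugation ends at 08:57 + 443 min = 16:20.
The PCR run starts at 16:20 − 356 min = 10:24.
Staining is bounded by the PCR run, so the earliest it can start is 10:24.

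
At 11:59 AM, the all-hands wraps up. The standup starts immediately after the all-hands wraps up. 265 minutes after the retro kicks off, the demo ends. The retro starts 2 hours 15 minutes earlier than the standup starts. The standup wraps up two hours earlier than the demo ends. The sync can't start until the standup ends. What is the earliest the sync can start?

12:09 PM

The standup starts at 11:59 AM.
The retro starts at 11:59 AM − 135 min = 9:44 AM.
The demo ends at 9:44 AM + 265 min = 2:09 PM.
The standup ends at 2:09 PM − 120 min = 12:09 PM.
The sync is bounded by the standup, so the earliest it can start is 12:09 PM.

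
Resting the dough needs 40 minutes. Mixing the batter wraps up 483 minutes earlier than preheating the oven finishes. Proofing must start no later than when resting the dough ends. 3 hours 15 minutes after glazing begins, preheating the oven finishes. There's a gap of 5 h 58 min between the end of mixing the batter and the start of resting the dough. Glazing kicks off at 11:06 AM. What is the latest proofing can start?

12:56 PM

Preheating the oven ends at 11:06 AM + 195 min = 2:21 PM.
Mixing the batter ends at 2:21 PM − 483 min = 6:18 AM.
Resting the dough starts at 6:18 AM + 358 min = 12:16 PM.
Resting the dough ends at 12:16 PM + 40 min = 12:56 PM.
Proofing is bounded by resting the dough, so the latest it can start is 12:56 PM.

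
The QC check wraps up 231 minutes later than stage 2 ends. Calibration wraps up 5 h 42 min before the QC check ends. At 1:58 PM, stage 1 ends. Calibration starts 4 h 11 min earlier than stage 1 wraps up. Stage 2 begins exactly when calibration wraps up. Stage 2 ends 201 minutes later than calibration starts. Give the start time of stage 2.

11:17 AM

Calibration starts at 1:58 PM − 251 min = 9:47 AM.
Stage 2 ends at 9:47 AM + 201 min = 1:08 PM.
The QC check ends at 1:08 PM + 231 min = 4:59 PM.
Calibration ends at 4:59 PM − 342 min = 11:17 AM.
So stage 2 starts at 11:17 AM.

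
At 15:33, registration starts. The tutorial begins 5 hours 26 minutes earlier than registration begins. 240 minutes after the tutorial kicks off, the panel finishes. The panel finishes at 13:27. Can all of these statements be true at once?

No

The tutorial starts at 15:33 − 326 min = 10:07.
The panel ends at 10:07 + 240 min = 14:07.
But the panel is also said to end at 13:27 — a 40-minute conflict.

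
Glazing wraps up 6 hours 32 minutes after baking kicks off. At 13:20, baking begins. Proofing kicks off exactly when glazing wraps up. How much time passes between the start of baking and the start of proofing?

6 h 32 min

Glazing ends at 13:20 + 392 min = 19:52.
So proofing starts at 19:52.
From 13:20 to 19:52 is 6 h 32 min.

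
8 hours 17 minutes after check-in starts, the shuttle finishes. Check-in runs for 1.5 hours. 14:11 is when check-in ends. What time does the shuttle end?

20:58

Check-in starts at 14:11 − 90 min = 12:41.
The shuttle ends at 12:41 + 497 min = 20:58.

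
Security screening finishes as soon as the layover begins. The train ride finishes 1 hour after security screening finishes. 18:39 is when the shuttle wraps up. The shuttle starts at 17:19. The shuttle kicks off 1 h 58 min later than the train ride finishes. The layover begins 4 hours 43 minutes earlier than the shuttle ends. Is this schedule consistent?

The layover starts at 18:39 − 283 min = 13:56.
So security screening ends at 13:56.
The train ride ends at 13:56 + 60 min = 14:56.
The shuttle starts at 14:56 + 118 min = 16:54.
But the shuttle is also said to start at 17:19 — a 25-minute conflict.

No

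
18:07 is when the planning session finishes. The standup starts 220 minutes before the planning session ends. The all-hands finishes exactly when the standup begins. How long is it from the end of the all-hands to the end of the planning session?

The standup starts at 18:07 − 220 min = 14:27.
So the all-hands ends at 14:27.
From 14:27 to 18:07 is 3 hours 40 minutes.

3 hours 40 minutes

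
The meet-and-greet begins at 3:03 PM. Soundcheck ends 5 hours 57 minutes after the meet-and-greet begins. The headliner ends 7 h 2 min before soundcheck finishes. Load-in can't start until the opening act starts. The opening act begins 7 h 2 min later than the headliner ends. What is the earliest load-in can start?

9:00 PM

Soundcheck ends at 3:03 PM + 357 min = 9:00 PM.
The headliner ends at 9:00 PM − 422 min = 1:58 PM.
The opening act starts at 1:58 PM + 422 min = 9:00 PM.
Load-in is bounded by the opening act, so the earliest it can start is 9:00 PM.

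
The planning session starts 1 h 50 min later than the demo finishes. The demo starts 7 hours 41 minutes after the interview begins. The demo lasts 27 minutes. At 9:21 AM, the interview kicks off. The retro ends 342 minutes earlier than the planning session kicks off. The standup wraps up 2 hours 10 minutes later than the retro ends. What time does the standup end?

3:47 PM

The demo starts at 9:21 AM + 461 min = 5:02 PM.
The demo ends at 5:02 PM + 27 min = 5:29 PM.
The planning session starts at 5:29 PM + 110 min = 7:19 PM.
The retro ends at 7:19 PM − 342 min = 1:37 PM.
The standup ends at 1:37 PM + 130 min = 3:47 PM.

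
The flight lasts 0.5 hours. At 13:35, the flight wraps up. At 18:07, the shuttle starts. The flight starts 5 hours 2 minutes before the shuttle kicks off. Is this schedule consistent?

The flight starts at 18:07 − 302 min = 13:05.
The flight ends at 13:05 + 30 min = 13:35.
That matches the stated 13:35, so the schedule is consistent.

Yes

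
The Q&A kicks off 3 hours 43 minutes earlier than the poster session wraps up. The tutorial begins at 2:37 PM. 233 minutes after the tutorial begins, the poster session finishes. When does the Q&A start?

2:47 PM

The poster session ends at 2:37 PM + 233 min = 6:30 PM.
The Q&A starts at 6:30 PM − 223 min = 2:47 PM.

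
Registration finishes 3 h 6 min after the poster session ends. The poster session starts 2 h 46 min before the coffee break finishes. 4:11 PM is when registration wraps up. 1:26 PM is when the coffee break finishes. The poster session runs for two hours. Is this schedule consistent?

No

The poster session starts at 1:26 PM − 166 min = 10:40 AM.
The poster session ends at 10:40 AM + 120 min = 12:40 PM.
Registration ends at 12:40 PM + 186 min = 3:46 PM.
But registration is also said to end at 4:11 PM — a 25-minute conflict.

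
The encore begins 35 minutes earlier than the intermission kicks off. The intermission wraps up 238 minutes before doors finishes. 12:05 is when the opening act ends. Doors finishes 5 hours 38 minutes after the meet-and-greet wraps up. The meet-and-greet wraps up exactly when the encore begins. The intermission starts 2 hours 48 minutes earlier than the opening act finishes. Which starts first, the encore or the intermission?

The intermission starts at 12:05 − 168 min = 09:17.
The encore starts at 09:17 − 35 min = 08:42.
The encore starts at 08:42 and the intermission starts at 09:17, so the encore is first.

the encore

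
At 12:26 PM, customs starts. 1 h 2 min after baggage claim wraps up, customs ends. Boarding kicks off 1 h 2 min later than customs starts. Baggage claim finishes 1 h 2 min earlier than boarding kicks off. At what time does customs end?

Boarding starts at 12:26 PM + 62 min = 1:28 PM.
Baggage claim ends at 1:28 PM − 62 min = 12:26 PM.
Customs ends at 12:26 PM + 62 min = 1:28 PM.

1:28 PM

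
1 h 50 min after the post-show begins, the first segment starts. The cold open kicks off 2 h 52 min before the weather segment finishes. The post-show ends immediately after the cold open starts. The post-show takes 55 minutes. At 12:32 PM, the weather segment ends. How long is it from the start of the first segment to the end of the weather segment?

117 minutes

The cold open starts at 12:32 PM − 172 min = 9:40 AM.
So the post-show ends at 9:40 AM.
The post-show starts at 9:40 AM − 55 min = 8:45 AM.
The first segment starts at 8:45 AM + 110 min = 10:35 AM.
From 10:35 AM to 12:32 PM is 117 minutes.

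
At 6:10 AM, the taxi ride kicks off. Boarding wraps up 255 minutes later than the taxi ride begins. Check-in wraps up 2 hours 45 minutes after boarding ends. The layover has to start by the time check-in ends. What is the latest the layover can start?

1:10 PM

Boarding ends at 6:10 AM + 255 min = 10:25 AM.
Check-in ends at 10:25 AM + 165 min = 1:10 PM.
The layover is bounded by check-in, so the latest it can start is 1:10 PM.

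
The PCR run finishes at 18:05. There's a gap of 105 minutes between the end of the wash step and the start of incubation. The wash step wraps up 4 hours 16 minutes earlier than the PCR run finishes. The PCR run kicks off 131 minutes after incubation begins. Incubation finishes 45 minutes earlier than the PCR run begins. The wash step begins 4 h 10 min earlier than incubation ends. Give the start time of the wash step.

12:50

The wash step ends at 18:05 − 256 min = 13:49.
Incubation starts at 13:49 + 105 min = 15:34.
The PCR run starts at 15:34 + 131 min = 17:45.
Incubation ends at 17:45 − 45 min = 17:00.
The wash step starts at 17:00 − 250 min = 12:50.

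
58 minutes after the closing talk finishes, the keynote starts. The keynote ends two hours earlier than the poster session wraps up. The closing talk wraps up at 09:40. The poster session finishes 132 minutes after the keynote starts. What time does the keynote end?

The keynote starts at 09:40 + 58 min = 10:38.
The poster session ends at 10:38 + 132 min = 12:50.
The keynote ends at 12:50 − 120 min = 10:50.

10:50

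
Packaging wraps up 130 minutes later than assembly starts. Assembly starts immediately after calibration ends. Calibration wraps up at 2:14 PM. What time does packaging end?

4:24 PM

Assembly starts at 2:14 PM.
Packaging ends at 2:14 PM + 130 min = 4:24 PM.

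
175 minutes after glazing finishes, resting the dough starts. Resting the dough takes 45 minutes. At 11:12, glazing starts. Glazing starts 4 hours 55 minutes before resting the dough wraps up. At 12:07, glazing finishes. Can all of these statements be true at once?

No

Resting the dough starts at 12:07 + 175 min = 15:02.
Resting the dough ends at 15:02 + 45 min = 15:47.
Glazing starts at 15:47 − 295 min = 10:52.
But glazing is also said to start at 11:12 — a 20-minute conflict.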